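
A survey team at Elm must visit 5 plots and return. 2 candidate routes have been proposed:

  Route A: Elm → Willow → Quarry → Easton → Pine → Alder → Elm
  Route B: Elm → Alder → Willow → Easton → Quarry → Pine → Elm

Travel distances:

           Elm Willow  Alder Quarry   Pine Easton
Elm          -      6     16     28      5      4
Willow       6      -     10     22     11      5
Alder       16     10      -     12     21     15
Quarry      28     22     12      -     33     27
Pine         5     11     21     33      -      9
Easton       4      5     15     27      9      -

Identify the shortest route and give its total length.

Route A: 6 + 22 + 27 + 9 + 21 + 16 = 101
Route B: 16 + 10 + 5 + 27 + 33 + 5 = 96

96 — Route B is the shortest.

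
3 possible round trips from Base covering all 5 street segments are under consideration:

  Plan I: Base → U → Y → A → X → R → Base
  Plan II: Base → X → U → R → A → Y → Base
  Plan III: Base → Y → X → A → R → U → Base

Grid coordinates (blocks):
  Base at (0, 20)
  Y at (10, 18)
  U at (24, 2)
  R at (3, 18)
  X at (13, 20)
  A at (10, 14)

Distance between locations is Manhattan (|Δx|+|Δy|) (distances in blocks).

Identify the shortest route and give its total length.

Plan I: 42 + 30 + 4 + 9 + 12 + 5 = 102
Plan II: 13 + 29 + 37 + 11 + 4 + 12 = 106
Plan III: 12 + 5 + 9 + 11 + 37 + 42 = 116

Shortest is Plan I, total 102 blocks.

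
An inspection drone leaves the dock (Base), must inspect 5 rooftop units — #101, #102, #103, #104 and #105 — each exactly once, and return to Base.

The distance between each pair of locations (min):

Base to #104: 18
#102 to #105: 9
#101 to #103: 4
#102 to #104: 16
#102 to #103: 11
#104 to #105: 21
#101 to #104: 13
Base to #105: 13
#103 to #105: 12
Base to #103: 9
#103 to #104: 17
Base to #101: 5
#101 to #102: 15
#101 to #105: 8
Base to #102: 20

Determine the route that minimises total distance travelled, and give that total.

64 min — the shortest possible round trip.

There are 60 distinct closed tours to check (reversals are equivalent).
Base-#101-#102-#103-#104-#105-Base: 5+15+11+17+21+13 = 82
Base-#101-#102-#103-#105-#104-Base: 5+15+11+12+21+18 = 82
Base-#101-#102-#104-#103-#105-Base: 5+15+16+17+12+13 = 78
Base-#101-#102-#104-#105-#103-Base: 5+15+16+21+12+9 = 78
Base-#101-#102-#105-#103-#104-Base: 5+15+9+12+17+18 = 76
Base-#101-#102-#105-#104-#103-Base: 5+15+9+21+17+9 = 76
Base-#101-#103-#102-#104-#105-Base: 5+4+11+16+21+13 = 70
Base-#101-#103-#102-#105-#104-Base: 5+4+11+9+21+18 = 68
Base-#101-#103-#104-#102-#105-Base: 5+4+17+16+9+13 = 64
Base-#101-#103-#104-#105-#102-Base: 5+4+17+21+9+20 = 76
Base-#101-#103-#105-#102-#104-Base: 5+4+12+9+16+18 = 64
Base-#101-#103-#105-#104-#102-Base: 5+4+12+21+16+20 = 78
Base-#101-#104-#102-#103-#105-Base: 5+13+16+11+12+13 = 70
Base-#101-#104-#102-#105-#103-Base: 5+13+16+9+12+9 = 64
… (46 more)
The minimum is 64.
One optimal route: Base → #101 → #103 → #104 → #102 → #105 → Base (or its reverse).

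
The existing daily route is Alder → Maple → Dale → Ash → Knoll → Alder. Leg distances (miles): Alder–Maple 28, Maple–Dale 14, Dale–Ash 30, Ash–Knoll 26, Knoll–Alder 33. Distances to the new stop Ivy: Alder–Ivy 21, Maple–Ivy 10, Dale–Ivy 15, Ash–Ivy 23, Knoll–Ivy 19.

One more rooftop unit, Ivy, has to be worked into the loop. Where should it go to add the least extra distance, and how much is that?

Insertion cost between consecutive stops i–j is d(i,Ivy) + d(Ivy,j) − d(i,j):
  between Alder and Maple: 21 + 10 − 28 = 3
  between Maple and Dale: 10 + 15 − 14 = 11
  between Dale and Ash: 15 + 23 − 30 = 8
  between Ash and Knoll: 23 + 19 − 26 = 16
  between Knoll and Alder: 19 + 21 − 33 = 7
Cheapest insertion is between Alder and Maple, adding 3.
New total = 131 + 3 = 134.

Minimum extra distance: 3 miles, inserting Ivy between Alder and Maple.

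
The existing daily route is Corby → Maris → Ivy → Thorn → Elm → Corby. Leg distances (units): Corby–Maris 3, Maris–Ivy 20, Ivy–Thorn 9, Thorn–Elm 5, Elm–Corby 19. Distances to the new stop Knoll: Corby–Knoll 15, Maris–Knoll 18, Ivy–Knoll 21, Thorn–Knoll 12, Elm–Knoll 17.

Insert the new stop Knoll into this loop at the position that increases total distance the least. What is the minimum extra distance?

Insertion cost between consecutive stops i–j is d(i,Knoll) + d(Knoll,j) − d(i,j):
  between Corby and Maris: 15 + 18 − 3 = 30
  between Maris and Ivy: 18 + 21 − 20 = 19
  between Ivy and Thorn: 21 + 12 − 9 = 24
  between Thorn and Elm: 12 + 17 − 5 = 24
  between Elm and Corby: 17 + 15 − 19 = 13
Cheapest insertion is between Elm and Corby, adding 13.
New total = 56 + 13 = 69.

+13 — insert Knoll between Elm and Corby.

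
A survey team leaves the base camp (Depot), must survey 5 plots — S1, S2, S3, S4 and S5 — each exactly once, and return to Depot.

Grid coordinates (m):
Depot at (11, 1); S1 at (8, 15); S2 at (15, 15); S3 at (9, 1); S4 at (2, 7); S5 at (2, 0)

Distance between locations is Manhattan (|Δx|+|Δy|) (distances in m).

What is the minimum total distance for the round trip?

Depot → S1 → S2 → S3 → S4 → S5 → Depot: 17+7+20+13+7+10 = 74
Depot → S1 → S2 → S3 → S5 → S4 → Depot: 17+7+20+8+7+15 = 74
Depot → S1 → S2 → S4 → S3 → S5 → Depot: 17+7+21+13+8+10 = 76
Depot → S1 → S2 → S4 → S5 → S3 → Depot: 17+7+21+7+8+2 = 62
Depot → S1 → S2 → S5 → S3 → S4 → Depot: 17+7+28+8+13+15 = 88
Depot → S1 → S2 → S5 → S4 → S3 → Depot: 17+7+28+7+13+2 = 74
Depot → S1 → S3 → S2 → S4 → S5 → Depot: 17+15+20+21+7+10 = 90
Depot → S1 → S3 → S2 → S5 → S4 → Depot: 17+15+20+28+7+15 = 102
Depot → S1 → S3 → S4 → S2 → S5 → Depot: 17+15+13+21+28+10 = 104
Depot → S1 → S3 → S4 → S5 → S2 → Depot: 17+15+13+7+28+18 = 98
Depot → S1 → S3 → S5 → S2 → S4 → Depot: 17+15+8+28+21+15 = 104
Depot → S1 → S3 → S5 → S4 → S2 → Depot: 17+15+8+7+21+18 = 86
Depot → S1 → S4 → S2 → S3 → S5 → Depot: 17+14+21+20+8+10 = 90
Depot → S1 → S4 → S2 → S5 → S3 → Depot: 17+14+21+28+8+2 = 90
… (46 more)
Depot → S2 → S1 → S4 → S5 → S3 → Depot: 18+7+14+7+8+2 = 56  ← best
The minimum is 56.
One optimal route: Depot → S2 → S1 → S4 → S5 → S3 → Depot (or its reverse).

56 m — the shortest possible round trip.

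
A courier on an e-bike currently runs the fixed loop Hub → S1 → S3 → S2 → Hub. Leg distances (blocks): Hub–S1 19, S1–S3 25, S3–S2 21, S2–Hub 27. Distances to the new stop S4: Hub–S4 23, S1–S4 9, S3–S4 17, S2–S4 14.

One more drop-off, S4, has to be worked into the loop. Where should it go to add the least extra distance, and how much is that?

Insertion cost between consecutive stops i–j is d(i,S4) + d(S4,j) − d(i,j):
  between Hub and S1: 23 + 9 − 19 = 13
  between S1 and S3: 9 + 17 − 25 = 1
  between S3 and S2: 17 + 14 − 21 = 10
  between S2 and Hub: 14 + 23 − 27 = 10
Cheapest insertion is between S1 and S3, adding 1.
New total = 92 + 1 = 93.

Minimum extra distance: 1 blocks, inserting S4 between S1 and S3.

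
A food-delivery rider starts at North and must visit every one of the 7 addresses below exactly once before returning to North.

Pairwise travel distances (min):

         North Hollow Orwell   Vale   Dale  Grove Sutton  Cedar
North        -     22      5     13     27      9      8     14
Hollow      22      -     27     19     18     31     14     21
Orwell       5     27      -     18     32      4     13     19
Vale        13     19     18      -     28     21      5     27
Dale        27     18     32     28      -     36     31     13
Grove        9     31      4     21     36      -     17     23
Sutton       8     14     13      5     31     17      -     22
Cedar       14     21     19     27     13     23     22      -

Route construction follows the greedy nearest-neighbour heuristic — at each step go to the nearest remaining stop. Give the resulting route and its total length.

Nearest-neighbour total = 95 min; route North → Orwell → Grove → Sutton → Vale → Hollow → Dale → Cedar → North.

North → [Orwell:5 / Sutton:8 / Grove:9 / Vale:13 / Cedar:14 / Hollow:22 / Dale:27] → Orwell (5)
Orwell → [Grove:4 / Sutton:13 / Vale:18 / Cedar:19 / Hollow:27 / Dale:32] → Grove (4)
Grove → [Sutton:17 / Vale:21 / Cedar:23 / Hollow:31 / Dale:36] → Sutton (17)
Sutton → [Vale:5 / Hollow:14 / Cedar:22 / Dale:31] → Vale (5)
Vale → [Hollow:19 / Cedar:27 / Dale:28] → Hollow (19)
Hollow → [Dale:18 / Cedar:21] → Dale (18)
Dale → [Cedar:13] → Cedar (13)
Return Cedar→North: 14.
Total = 5 + 4 + 17 + 5 + 19 + 18 + 13 + 14 = 95.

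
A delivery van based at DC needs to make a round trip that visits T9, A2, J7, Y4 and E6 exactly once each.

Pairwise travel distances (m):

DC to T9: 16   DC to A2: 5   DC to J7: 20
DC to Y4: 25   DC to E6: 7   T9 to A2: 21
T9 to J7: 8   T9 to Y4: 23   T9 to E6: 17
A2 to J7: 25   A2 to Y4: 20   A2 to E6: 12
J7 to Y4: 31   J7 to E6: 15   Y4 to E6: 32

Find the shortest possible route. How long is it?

There are 60 distinct closed tours to check (reversals are equivalent).
DC - T9 - A2 - J7 - Y4 - E6 - DC: 16+21+25+31+32+7 = 132
DC - T9 - A2 - J7 - E6 - Y4 - DC: 16+21+25+15+32+25 = 134
DC - T9 - A2 - Y4 - J7 - E6 - DC: 16+21+20+31+15+7 = 110
DC - T9 - A2 - Y4 - E6 - J7 - DC: 16+21+20+32+15+20 = 124
DC - T9 - A2 - E6 - J7 - Y4 - DC: 16+21+12+15+31+25 = 120
DC - T9 - A2 - E6 - Y4 - J7 - DC: 16+21+12+32+31+20 = 132
DC - T9 - J7 - A2 - Y4 - E6 - DC: 16+8+25+20+32+7 = 108
DC - T9 - J7 - A2 - E6 - Y4 - DC: 16+8+25+12+32+25 = 118
DC - T9 - J7 - Y4 - A2 - E6 - DC: 16+8+31+20+12+7 = 94
DC - T9 - J7 - Y4 - E6 - A2 - DC: 16+8+31+32+12+5 = 104
DC - T9 - J7 - E6 - A2 - Y4 - DC: 16+8+15+12+20+25 = 96
DC - T9 - J7 - E6 - Y4 - A2 - DC: 16+8+15+32+20+5 = 96
DC - T9 - Y4 - A2 - J7 - E6 - DC: 16+23+20+25+15+7 = 106
DC - T9 - Y4 - A2 - E6 - J7 - DC: 16+23+20+12+15+20 = 106
… (46 more)
DC - A2 - Y4 - T9 - J7 - E6 - DC: 5+20+23+8+15+7 = 78  ← best
The minimum is 78.
One optimal route: DC → A2 → Y4 → T9 → J7 → E6 → DC (or its reverse).

Shortest round trip = 78 m.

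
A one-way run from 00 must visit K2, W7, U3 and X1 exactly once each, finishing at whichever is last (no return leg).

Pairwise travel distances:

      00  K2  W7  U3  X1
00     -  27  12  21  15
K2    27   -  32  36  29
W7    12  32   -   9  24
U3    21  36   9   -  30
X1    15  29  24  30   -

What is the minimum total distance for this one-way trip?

There are 4! = 24 possible orderings.
00 - K2 - W7 - U3 - X1: 27+32+9+30 = 98
00 - K2 - W7 - X1 - U3: 27+32+24+30 = 113
00 - K2 - U3 - W7 - X1: 27+36+9+24 = 96
00 - K2 - U3 - X1 - W7: 27+36+30+24 = 117
00 - K2 - X1 - W7 - U3: 27+29+24+9 = 89
00 - K2 - X1 - U3 - W7: 27+29+30+9 = 95
00 - W7 - K2 - U3 - X1: 12+32+36+30 = 110
00 - W7 - K2 - X1 - U3: 12+32+29+30 = 103
00 - W7 - U3 - K2 - X1: 12+9+36+29 = 86
00 - W7 - U3 - X1 - K2: 12+9+30+29 = 80
00 - W7 - X1 - K2 - U3: 12+24+29+36 = 101
00 - W7 - X1 - U3 - K2: 12+24+30+36 = 102
00 - U3 - K2 - W7 - X1: 21+36+32+24 = 113
00 - U3 - K2 - X1 - W7: 21+36+29+24 = 110
… (10 more)
The minimum is 80.
One shortest path: 00 → W7 → U3 → X1 → K2.

Shortest open route: 80.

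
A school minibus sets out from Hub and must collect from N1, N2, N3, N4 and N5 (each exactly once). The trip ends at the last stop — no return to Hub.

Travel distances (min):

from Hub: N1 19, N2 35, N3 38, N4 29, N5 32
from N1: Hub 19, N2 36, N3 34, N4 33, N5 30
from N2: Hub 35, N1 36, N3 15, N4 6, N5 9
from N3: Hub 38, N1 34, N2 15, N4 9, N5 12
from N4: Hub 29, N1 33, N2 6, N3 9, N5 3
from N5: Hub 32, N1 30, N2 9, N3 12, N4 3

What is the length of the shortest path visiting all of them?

There are 5! = 120 possible orderings.
Hub → N1 → N2 → N3 → N4 → N5: 19+36+15+9+3 = 82
Hub → N1 → N2 → N3 → N5 → N4: 19+36+15+12+3 = 85
Hub → N1 → N2 → N4 → N3 → N5: 19+36+6+9+12 = 82
Hub → N1 → N2 → N4 → N5 → N3: 19+36+6+3+12 = 76
Hub → N1 → N2 → N5 → N3 → N4: 19+36+9+12+9 = 85
Hub → N1 → N2 → N5 → N4 → N3: 19+36+9+3+9 = 76
Hub → N1 → N3 → N2 → N4 → N5: 19+34+15+6+3 = 77
Hub → N1 → N3 → N2 → N5 → N4: 19+34+15+9+3 = 80
Hub → N1 → N3 → N4 → N2 → N5: 19+34+9+6+9 = 77
Hub → N1 → N3 → N4 → N5 → N2: 19+34+9+3+9 = 74
Hub → N1 → N3 → N5 → N2 → N4: 19+34+12+9+6 = 80
Hub → N1 → N3 → N5 → N4 → N2: 19+34+12+3+6 = 74
Hub → N1 → N4 → N2 → N3 → N5: 19+33+6+15+12 = 85
Hub → N1 → N4 → N2 → N5 → N3: 19+33+6+9+12 = 79
… (106 more)
Hub → N1 → N5 → N2 → N4 → N3: 19+30+9+6+9 = 73  ← best
The minimum is 73.
One shortest path: Hub → N1 → N5 → N2 → N4 → N3.

Minimum one-way distance = 73 min.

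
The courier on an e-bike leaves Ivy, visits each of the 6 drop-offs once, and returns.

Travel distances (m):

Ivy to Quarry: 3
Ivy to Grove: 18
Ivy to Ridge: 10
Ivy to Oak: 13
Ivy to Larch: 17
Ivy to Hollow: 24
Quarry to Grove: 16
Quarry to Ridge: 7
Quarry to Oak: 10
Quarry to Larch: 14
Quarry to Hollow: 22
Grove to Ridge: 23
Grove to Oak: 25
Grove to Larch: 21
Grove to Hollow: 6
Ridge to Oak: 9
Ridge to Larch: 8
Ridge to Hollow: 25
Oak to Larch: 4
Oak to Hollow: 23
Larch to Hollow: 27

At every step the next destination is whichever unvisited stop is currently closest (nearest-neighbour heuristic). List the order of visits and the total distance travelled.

Ivy → [Quarry:3 / Ridge:10 / Oak:13 / Larch:17 / Grove:18 / Hollow:24] → Quarry (3)
Quarry → [Ridge:7 / Oak:10 / Larch:14 / Grove:16 / Hollow:22] → Ridge (7)
Ridge → [Larch:8 / Oak:9 / Grove:23 / Hollow:25] → Larch (8)
Larch → [Oak:4 / Grove:21 / Hollow:27] → Oak (4)
Oak → [Hollow:23 / Grove:25] → Hollow (23)
Hollow → [Grove:6] → Grove (6)
Return Grove→Ivy: 18.
Total = 3 + 7 + 8 + 4 + 23 + 6 + 18 = 69.

Total distance 69 m via the nearest-neighbour route Ivy → Quarry → Ridge → Larch → Oak → Hollow → Grove → Ivy.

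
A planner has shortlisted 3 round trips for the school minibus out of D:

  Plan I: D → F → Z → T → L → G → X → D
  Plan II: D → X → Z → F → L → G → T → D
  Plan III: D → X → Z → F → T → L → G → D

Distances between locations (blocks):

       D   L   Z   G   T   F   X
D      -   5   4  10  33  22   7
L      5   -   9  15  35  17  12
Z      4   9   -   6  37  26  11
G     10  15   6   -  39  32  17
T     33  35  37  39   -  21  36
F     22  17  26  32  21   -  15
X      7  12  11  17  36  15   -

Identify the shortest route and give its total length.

125 blocks — Plan III is the shortest.

Plan I: 22 + 26 + 37 + 35 + 15 + 17 + 7 = 159
Plan II: 7 + 11 + 26 + 17 + 15 + 39 + 33 = 148
Plan III: 7 + 11 + 26 + 21 + 35 + 15 + 10 = 125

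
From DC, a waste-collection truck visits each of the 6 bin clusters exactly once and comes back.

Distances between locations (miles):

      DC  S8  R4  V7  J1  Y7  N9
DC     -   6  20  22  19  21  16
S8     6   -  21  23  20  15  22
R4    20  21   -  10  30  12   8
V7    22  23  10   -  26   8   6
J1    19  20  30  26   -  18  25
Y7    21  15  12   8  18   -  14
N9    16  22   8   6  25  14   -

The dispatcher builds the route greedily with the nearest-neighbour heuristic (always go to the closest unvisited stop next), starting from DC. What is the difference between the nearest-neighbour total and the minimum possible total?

Excess over optimum: 6 miles.

From DC: S8=6, N9=16, J1=19, R4=20, Y7=21, V7=22 → choose S8 (6).
From S8: Y7=15, J1=20, R4=21, N9=22, V7=23 → choose Y7 (15).
From Y7: V7=8, R4=12, N9=14, J1=18 → choose V7 (8).
From V7: N9=6, R4=10, J1=26 → choose N9 (6).
From N9: R4=8, J1=25 → choose R4 (8).
From R4: J1=30 → choose J1 (30).
NN route DC → S8 → Y7 → V7 → N9 → R4 → J1 → DC costs 92.
Optimal: DC → S8 → R4 → N9 → V7 → Y7 → J1 → DC costs 86 (by enumerating all 360 distinct tours).
Excess = 92 − 86 = 6.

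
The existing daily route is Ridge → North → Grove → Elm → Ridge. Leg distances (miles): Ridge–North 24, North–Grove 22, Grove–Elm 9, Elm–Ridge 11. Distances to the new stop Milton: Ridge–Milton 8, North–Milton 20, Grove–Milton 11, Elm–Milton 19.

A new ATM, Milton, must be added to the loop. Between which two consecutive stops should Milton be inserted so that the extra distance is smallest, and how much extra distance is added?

Insertion cost between consecutive stops i–j is d(i,Milton) + d(Milton,j) − d(i,j):
  between Ridge and North: 8 + 20 − 24 = 4
  between North and Grove: 20 + 11 − 22 = 9
  between Grove and Elm: 11 + 19 − 9 = 21
  between Elm and Ridge: 19 + 8 − 11 = 16
Cheapest insertion is between Ridge and North, adding 4.
New total = 66 + 4 = 70.

Minimum extra distance: 4 miles, inserting Milton between Ridge and North.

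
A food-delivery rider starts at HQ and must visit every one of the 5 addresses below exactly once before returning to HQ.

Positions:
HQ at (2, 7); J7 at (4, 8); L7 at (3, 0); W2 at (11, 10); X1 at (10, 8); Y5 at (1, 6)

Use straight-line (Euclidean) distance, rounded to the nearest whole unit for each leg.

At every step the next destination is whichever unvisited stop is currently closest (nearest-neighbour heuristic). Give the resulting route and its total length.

Total distance 33 via the nearest-neighbour route HQ → Y5 → J7 → X1 → W2 → L7 → HQ.

HQ → [Y5:1 / J7:2 / L7:7 / X1:8 / W2:9] → Y5 (1)
Y5 → [J7:4 / L7:6 / X1:9 / W2:11] → J7 (4)
J7 → [X1:6 / W2:7 / L7:8] → X1 (6)
X1 → [W2:2 / L7:11] → W2 (2)
W2 → [L7:13] → L7 (13)
Return L7→HQ: 7.
Total = 1 + 4 + 6 + 2 + 13 + 7 = 33.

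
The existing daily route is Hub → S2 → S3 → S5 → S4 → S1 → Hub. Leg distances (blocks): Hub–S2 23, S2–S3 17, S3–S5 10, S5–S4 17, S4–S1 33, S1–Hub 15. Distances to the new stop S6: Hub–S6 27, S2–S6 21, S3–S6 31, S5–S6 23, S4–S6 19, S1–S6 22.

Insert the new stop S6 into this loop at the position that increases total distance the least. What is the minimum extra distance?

Insertion cost between consecutive stops i–j is d(i,S6) + d(S6,j) − d(i,j):
  between Hub and S2: 27 + 21 − 23 = 25
  between S2 and S3: 21 + 31 − 17 = 35
  between S3 and S5: 31 + 23 − 10 = 44
  between S5 and S4: 23 + 19 − 17 = 25
  between S4 and S1: 19 + 22 − 33 = 8
  between S1 and Hub: 22 + 27 − 15 = 34
Cheapest insertion is between S4 and S1, adding 8.
New total = 115 + 8 = 123.

Minimum extra distance: 8 blocks, inserting S6 between S4 and S1.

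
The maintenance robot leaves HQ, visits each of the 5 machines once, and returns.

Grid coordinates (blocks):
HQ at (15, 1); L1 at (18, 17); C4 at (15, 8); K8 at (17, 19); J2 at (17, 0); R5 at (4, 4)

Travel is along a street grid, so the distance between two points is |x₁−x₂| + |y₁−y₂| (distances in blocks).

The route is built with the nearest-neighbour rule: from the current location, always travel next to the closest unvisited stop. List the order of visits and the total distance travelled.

Total distance 70 blocks via the nearest-neighbour route HQ → J2 → C4 → L1 → K8 → R5 → HQ.

HQ → [J2:3 / C4:7 / R5:14 / L1:19 / K8:20] → J2 (3)
J2 → [C4:10 / R5:17 / L1:18 / K8:19] → C4 (10)
C4 → [L1:12 / K8:13 / R5:15] → L1 (12)
L1 → [K8:3 / R5:27] → K8 (3)
K8 → [R5:28] → R5 (28)
Return R5→HQ: 14.
Total = 3 + 10 + 12 + 3 + 28 + 14 = 70.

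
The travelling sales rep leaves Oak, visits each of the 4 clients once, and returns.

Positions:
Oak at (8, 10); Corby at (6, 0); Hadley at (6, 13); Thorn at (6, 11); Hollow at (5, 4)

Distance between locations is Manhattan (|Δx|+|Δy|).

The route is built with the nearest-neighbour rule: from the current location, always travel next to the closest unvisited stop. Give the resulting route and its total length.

From Oak: distances to unvisited — Thorn=3, Hadley=5, Hollow=9, Corby=12. Nearest is Thorn (3).
From Thorn: distances to unvisited — Hadley=2, Hollow=8, Corby=11. Nearest is Hadley (2).
From Hadley: distances to unvisited — Hollow=10, Corby=13. Nearest is Hollow (10).
From Hollow: distances to unvisited — Corby=5. Nearest is Corby (5).
Return Corby→Oak: 12.
Total = 3 + 2 + 10 + 5 + 12 = 32.

Total distance 32 via the nearest-neighbour route Oak → Thorn → Hadley → Hollow → Corby → Oak.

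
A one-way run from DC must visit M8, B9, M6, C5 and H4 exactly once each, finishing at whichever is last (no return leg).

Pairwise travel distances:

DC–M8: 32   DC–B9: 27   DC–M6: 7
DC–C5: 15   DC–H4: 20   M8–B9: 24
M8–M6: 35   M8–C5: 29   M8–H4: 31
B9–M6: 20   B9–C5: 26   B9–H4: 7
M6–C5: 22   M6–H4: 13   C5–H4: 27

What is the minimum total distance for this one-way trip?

There are 5! = 120 possible orderings.
DC→M8→B9→M6→C5→H4: 32+24+20+22+27 = 125
DC→M8→B9→M6→H4→C5: 32+24+20+13+27 = 116
DC→M8→B9→C5→M6→H4: 32+24+26+22+13 = 117
DC→M8→B9→C5→H4→M6: 32+24+26+27+13 = 122
DC→M8→B9→H4→M6→C5: 32+24+7+13+22 = 98
DC→M8→B9→H4→C5→M6: 32+24+7+27+22 = 112
DC→M8→M6→B9→C5→H4: 32+35+20+26+27 = 140
DC→M8→M6→B9→H4→C5: 32+35+20+7+27 = 121
DC→M8→M6→C5→B9→H4: 32+35+22+26+7 = 122
DC→M8→M6→C5→H4→B9: 32+35+22+27+7 = 123
DC→M8→M6→H4→B9→C5: 32+35+13+7+26 = 113
DC→M8→M6→H4→C5→B9: 32+35+13+27+26 = 133
DC→M8→C5→B9→M6→H4: 32+29+26+20+13 = 120
DC→M8→C5→B9→H4→M6: 32+29+26+7+13 = 107
… (106 more)
DC→M6→H4→B9→M8→C5: 7+13+7+24+29 = 80  ← best
The minimum is 80.
One shortest path: DC → M6 → H4 → B9 → M8 → C5.

80 — the minimum one-way total.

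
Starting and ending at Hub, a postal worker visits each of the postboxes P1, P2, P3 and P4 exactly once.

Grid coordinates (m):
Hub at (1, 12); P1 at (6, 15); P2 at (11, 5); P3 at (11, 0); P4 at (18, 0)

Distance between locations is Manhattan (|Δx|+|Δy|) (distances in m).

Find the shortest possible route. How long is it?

Hub-P1-P2-P3-P4-Hub: 8+15+5+7+29 = 64
Hub-P1-P2-P4-P3-Hub: 8+15+12+7+22 = 64
Hub-P1-P3-P2-P4-Hub: 8+20+5+12+29 = 74
Hub-P1-P3-P4-P2-Hub: 8+20+7+12+17 = 64
Hub-P1-P4-P2-P3-Hub: 8+27+12+5+22 = 74
Hub-P1-P4-P3-P2-Hub: 8+27+7+5+17 = 64
Hub-P2-P1-P3-P4-Hub: 17+15+20+7+29 = 88
Hub-P2-P1-P4-P3-Hub: 17+15+27+7+22 = 88
Hub-P2-P3-P1-P4-Hub: 17+5+20+27+29 = 98
Hub-P2-P4-P1-P3-Hub: 17+12+27+20+22 = 98
Hub-P3-P1-P2-P4-Hub: 22+20+15+12+29 = 98
Hub-P3-P2-P1-P4-Hub: 22+5+15+27+29 = 98
The minimum is 64.
One optimal route: Hub → P1 → P2 → P3 → P4 → Hub (or its reverse).

Minimum total distance: 64 m.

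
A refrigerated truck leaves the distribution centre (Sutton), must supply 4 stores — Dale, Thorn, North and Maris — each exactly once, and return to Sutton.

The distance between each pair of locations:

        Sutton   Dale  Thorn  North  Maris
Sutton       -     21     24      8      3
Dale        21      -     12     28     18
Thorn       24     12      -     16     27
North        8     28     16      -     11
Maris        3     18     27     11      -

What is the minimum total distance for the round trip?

Sutton → Dale → Thorn → North → Maris → Sutton: 21+12+16+11+3 = 63
Sutton → Dale → Thorn → Maris → North → Sutton: 21+12+27+11+8 = 79
Sutton → Dale → North → Thorn → Maris → Sutton: 21+28+16+27+3 = 95
Sutton → Dale → North → Maris → Thorn → Sutton: 21+28+11+27+24 = 111
Sutton → Dale → Maris → Thorn → North → Sutton: 21+18+27+16+8 = 90
Sutton → Dale → Maris → North → Thorn → Sutton: 21+18+11+16+24 = 90
Sutton → Thorn → Dale → North → Maris → Sutton: 24+12+28+11+3 = 78
Sutton → Thorn → Dale → Maris → North → Sutton: 24+12+18+11+8 = 73
Sutton → Thorn → North → Dale → Maris → Sutton: 24+16+28+18+3 = 89
Sutton → Thorn → Maris → Dale → North → Sutton: 24+27+18+28+8 = 105
Sutton → North → Dale → Thorn → Maris → Sutton: 8+28+12+27+3 = 78
Sutton → North → Thorn → Dale → Maris → Sutton: 8+16+12+18+3 = 57
The minimum is 57.
One optimal route: Sutton → North → Thorn → Dale → Maris → Sutton (or its reverse).

Shortest round trip = 57.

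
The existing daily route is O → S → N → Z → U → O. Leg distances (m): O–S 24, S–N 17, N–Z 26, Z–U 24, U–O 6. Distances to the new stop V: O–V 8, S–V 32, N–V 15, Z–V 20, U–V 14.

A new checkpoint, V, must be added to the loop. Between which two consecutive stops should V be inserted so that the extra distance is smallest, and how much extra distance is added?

Minimum extra distance: 9 m, inserting V between N and Z.

Insertion cost between consecutive stops i–j is d(i,V) + d(V,j) − d(i,j):
  between O and S: 8 + 32 − 24 = 16
  between S and N: 32 + 15 − 17 = 30
  between N and Z: 15 + 20 − 26 = 9
  between Z and U: 20 + 14 − 24 = 10
  between U and O: 14 + 8 − 6 = 16
Cheapest insertion is between N and Z, adding 9.
New total = 97 + 9 = 106.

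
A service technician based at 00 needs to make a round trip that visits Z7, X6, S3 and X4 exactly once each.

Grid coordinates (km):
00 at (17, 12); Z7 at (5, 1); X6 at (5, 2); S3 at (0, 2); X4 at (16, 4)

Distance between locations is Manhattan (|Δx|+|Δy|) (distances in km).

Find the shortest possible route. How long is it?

Shortest round trip = 56 km.

There are 12 distinct closed tours to check (reversals are equivalent).
00 → Z7 → X6 → S3 → X4 → 00: 23+1+5+18+9 = 56
00 → Z7 → X6 → X4 → S3 → 00: 23+1+13+18+27 = 82
00 → Z7 → S3 → X6 → X4 → 00: 23+6+5+13+9 = 56
00 → Z7 → S3 → X4 → X6 → 00: 23+6+18+13+22 = 82
00 → Z7 → X4 → X6 → S3 → 00: 23+14+13+5+27 = 82
00 → Z7 → X4 → S3 → X6 → 00: 23+14+18+5+22 = 82
00 → X6 → Z7 → S3 → X4 → 00: 22+1+6+18+9 = 56
00 → X6 → Z7 → X4 → S3 → 00: 22+1+14+18+27 = 82
00 → X6 → S3 → Z7 → X4 → 00: 22+5+6+14+9 = 56
00 → X6 → X4 → Z7 → S3 → 00: 22+13+14+6+27 = 82
00 → S3 → Z7 → X6 → X4 → 00: 27+6+1+13+9 = 56
00 → S3 → X6 → Z7 → X4 → 00: 27+5+1+14+9 = 56
The minimum is 56.
One optimal route: 00 → Z7 → X6 → S3 → X4 → 00 (or its reverse).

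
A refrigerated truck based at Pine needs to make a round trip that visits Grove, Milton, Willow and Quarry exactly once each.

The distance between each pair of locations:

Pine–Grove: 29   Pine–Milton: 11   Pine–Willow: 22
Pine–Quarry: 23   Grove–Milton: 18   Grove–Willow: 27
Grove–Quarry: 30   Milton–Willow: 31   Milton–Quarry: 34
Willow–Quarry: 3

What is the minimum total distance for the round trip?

There are 12 distinct closed tours to check (reversals are equivalent).
Pine → Grove → Milton → Willow → Quarry → Pine: 29+18+31+3+23 = 104
Pine → Grove → Milton → Quarry → Willow → Pine: 29+18+34+3+22 = 106
Pine → Grove → Willow → Milton → Quarry → Pine: 29+27+31+34+23 = 144
Pine → Grove → Willow → Quarry → Milton → Pine: 29+27+3+34+11 = 104
Pine → Grove → Quarry → Milton → Willow → Pine: 29+30+34+31+22 = 146
Pine → Grove → Quarry → Willow → Milton → Pine: 29+30+3+31+11 = 104
Pine → Milton → Grove → Willow → Quarry → Pine: 11+18+27+3+23 = 82
Pine → Milton → Grove → Quarry → Willow → Pine: 11+18+30+3+22 = 84
Pine → Milton → Willow → Grove → Quarry → Pine: 11+31+27+30+23 = 122
Pine → Milton → Quarry → Grove → Willow → Pine: 11+34+30+27+22 = 124
Pine → Willow → Grove → Milton → Quarry → Pine: 22+27+18+34+23 = 124
Pine → Willow → Milton → Grove → Quarry → Pine: 22+31+18+30+23 = 124
The minimum is 82.
One optimal route: Pine → Milton → Grove → Willow → Quarry → Pine (or its reverse).

Shortest round trip = 82.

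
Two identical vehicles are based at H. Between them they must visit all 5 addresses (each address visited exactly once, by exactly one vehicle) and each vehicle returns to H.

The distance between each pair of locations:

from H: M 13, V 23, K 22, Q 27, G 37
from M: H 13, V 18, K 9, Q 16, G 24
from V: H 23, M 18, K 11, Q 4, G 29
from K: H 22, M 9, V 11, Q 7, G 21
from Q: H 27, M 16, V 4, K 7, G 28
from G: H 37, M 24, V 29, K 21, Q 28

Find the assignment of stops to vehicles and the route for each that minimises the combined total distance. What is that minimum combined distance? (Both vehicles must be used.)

Check every non-empty split of the stops between the two vehicles; for each half take its own optimal tour:
  {M} + {V, K, Q, G}: 26 + 92 = 118
  {V} + {M, K, Q, G}: 46 + 92 = 138
  {M, V} + {K, Q, G}: 54 + 92 = 146
  {K} + {M, V, Q, G}: 44 + 92 = 136
  {M, K} + {V, Q, G}: 44 + 92 = 136
  {V, K} + {M, Q, G}: 56 + 92 = 148
  … (15 splits in total)
Best: vehicle 1 H → M → H = 26; vehicle 2 H → V → Q → K → G → H = 92; combined 118.

118 — the smallest possible combined total.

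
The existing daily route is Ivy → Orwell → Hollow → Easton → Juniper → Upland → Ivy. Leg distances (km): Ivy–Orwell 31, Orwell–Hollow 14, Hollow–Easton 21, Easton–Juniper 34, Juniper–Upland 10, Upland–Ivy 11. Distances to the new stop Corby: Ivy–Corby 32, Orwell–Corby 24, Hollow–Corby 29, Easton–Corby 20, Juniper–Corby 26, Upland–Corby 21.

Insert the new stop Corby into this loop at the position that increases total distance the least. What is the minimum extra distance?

Insertion cost between consecutive stops i–j is d(i,Corby) + d(Corby,j) − d(i,j):
  between Ivy and Orwell: 32 + 24 − 31 = 25
  between Orwell and Hollow: 24 + 29 − 14 = 39
  between Hollow and Easton: 29 + 20 − 21 = 28
  between Easton and Juniper: 20 + 26 − 34 = 12
  between Juniper and Upland: 26 + 21 − 10 = 37
  between Upland and Ivy: 21 + 32 − 11 = 42
Cheapest insertion is between Easton and Juniper, adding 12.
New total = 121 + 12 = 133.

Adding 12 km by placing Corby on the Easton–Juniper leg.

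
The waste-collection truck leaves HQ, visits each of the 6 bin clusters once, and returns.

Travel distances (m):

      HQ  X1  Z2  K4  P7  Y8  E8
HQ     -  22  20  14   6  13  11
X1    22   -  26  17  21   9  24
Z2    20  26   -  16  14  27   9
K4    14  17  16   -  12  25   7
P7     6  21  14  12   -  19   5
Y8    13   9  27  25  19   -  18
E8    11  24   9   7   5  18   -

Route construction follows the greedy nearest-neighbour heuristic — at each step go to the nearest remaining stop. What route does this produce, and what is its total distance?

At HQ the remaining stops are P7 6, E8 11, Y8 13, K4 14, Z2 20, X1 22; go to P7.
At P7 the remaining stops are E8 5, K4 12, Z2 14, Y8 19, X1 21; go to E8.
At E8 the remaining stops are K4 7, Z2 9, Y8 18, X1 24; go to K4.
At K4 the remaining stops are Z2 16, X1 17, Y8 25; go to Z2.
At Z2 the remaining stops are X1 26, Y8 27; go to X1.
At X1 the remaining stops are Y8 9; go to Y8.
Return Y8→HQ: 13.
Total = 6 + 5 + 7 + 16 + 26 + 9 + 13 = 82.

Total distance 82 m via the nearest-neighbour route HQ → P7 → E8 → K4 → Z2 → X1 → Y8 → HQ.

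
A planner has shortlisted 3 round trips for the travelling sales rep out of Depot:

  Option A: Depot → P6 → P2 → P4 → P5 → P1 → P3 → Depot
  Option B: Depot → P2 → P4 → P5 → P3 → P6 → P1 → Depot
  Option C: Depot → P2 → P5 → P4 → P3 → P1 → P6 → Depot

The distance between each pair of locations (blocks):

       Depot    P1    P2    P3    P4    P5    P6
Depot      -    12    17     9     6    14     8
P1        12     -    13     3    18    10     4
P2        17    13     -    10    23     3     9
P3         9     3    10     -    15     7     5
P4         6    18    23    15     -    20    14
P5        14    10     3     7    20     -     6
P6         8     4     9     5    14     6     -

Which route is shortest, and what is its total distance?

70 blocks — Option C is the shortest.

Option A: 8 + 9 + 23 + 20 + 10 + 3 + 9 = 82
Option B: 17 + 23 + 20 + 7 + 5 + 4 + 12 = 88
Option C: 17 + 3 + 20 + 15 + 3 + 4 + 8 = 70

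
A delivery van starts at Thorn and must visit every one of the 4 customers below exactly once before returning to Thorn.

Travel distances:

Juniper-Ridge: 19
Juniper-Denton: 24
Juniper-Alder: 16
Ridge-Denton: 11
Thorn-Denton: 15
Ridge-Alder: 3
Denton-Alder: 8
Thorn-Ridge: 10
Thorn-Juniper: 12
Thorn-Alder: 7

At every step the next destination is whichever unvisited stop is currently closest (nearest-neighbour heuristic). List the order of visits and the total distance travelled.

57 along Thorn → Alder → Ridge → Denton → Juniper → Thorn.

Thorn → [Alder:7 / Ridge:10 / Juniper:12 / Denton:15] → Alder (7)
Alder → [Ridge:3 / Denton:8 / Juniper:16] → Ridge (3)
Ridge → [Denton:11 / Juniper:19] → Denton (11)
Denton → [Juniper:24] → Juniper (24)
Return Juniper→Thorn: 12.
Total = 7 + 3 + 11 + 24 + 12 = 57.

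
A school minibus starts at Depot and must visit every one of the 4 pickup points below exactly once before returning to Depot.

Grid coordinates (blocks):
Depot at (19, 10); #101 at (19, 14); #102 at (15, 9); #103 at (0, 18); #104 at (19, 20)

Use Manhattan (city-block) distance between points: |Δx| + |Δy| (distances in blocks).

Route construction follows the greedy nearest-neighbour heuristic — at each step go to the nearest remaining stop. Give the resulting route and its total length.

Depot → [#101:4 / #102:5 / #104:10 / #103:27] → #101 (4)
#101 → [#104:6 / #102:9 / #103:23] → #104 (6)
#104 → [#102:15 / #103:21] → #102 (15)
#102 → [#103:24] → #103 (24)
Return #103→Depot: 27.
Total = 4 + 6 + 15 + 24 + 27 = 76.

Total distance 76 blocks via the nearest-neighbour route Depot → #101 → #104 → #102 → #103 → Depot.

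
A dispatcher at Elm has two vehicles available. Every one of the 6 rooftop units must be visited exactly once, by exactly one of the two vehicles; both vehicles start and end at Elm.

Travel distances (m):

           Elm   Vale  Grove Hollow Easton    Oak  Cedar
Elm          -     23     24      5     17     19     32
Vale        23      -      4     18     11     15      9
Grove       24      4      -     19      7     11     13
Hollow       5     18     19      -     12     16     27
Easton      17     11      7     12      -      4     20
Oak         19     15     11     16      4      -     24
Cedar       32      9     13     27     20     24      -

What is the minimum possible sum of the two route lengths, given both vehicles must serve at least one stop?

Minimum combined distance: 85 m.

Check every non-empty split of the stops between the two vehicles; for each half take its own optimal tour:
  {Vale} + {Grove, Hollow, Easton, Oak, Cedar}: 46 + 75 = 121
  {Grove} + {Vale, Hollow, Easton, Oak, Cedar}: 48 + 75 = 123
  {Vale, Grove} + {Hollow, Easton, Oak, Cedar}: 51 + 75 = 126
  {Hollow} + {Vale, Grove, Easton, Oak, Cedar}: 10 + 75 = 85
  {Vale, Hollow} + {Grove, Easton, Oak, Cedar}: 46 + 75 = 121
  {Grove, Hollow} + {Vale, Easton, Oak, Cedar}: 48 + 75 = 123
  … (31 splits in total)
Best: vehicle 1 Elm → Hollow → Elm = 10; vehicle 2 Elm → Vale → Cedar → Grove → Easton → Oak → Elm = 75; combined 85.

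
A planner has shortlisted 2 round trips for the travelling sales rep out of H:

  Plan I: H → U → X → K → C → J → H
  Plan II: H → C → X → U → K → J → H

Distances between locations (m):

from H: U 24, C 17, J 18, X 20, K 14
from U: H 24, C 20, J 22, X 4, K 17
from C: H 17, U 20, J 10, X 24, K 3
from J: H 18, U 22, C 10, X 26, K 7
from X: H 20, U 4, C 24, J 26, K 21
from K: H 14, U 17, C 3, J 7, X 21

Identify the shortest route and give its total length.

80 m — Plan I is the shortest.

Plan I: 24 + 4 + 21 + 3 + 10 + 18 = 80
Plan II: 17 + 24 + 4 + 17 + 7 + 18 = 87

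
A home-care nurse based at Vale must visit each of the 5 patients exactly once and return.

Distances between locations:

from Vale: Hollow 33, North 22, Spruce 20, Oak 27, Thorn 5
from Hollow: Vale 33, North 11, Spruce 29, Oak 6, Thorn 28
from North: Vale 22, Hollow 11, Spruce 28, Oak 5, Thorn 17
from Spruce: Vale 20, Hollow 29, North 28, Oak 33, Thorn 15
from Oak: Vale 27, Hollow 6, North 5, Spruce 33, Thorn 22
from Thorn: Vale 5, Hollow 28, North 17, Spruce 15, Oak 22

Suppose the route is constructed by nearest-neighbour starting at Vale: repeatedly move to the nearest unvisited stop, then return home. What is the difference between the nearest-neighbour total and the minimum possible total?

The nearest-neighbour route is 10 longer than optimal.

Vale: Thorn=5, Spruce=20, North=22, Oak=27, Hollow=33 ⇒ Thorn
Thorn: Spruce=15, North=17, Oak=22, Hollow=28 ⇒ Spruce
Spruce: North=28, Hollow=29, Oak=33 ⇒ North
North: Oak=5, Hollow=11 ⇒ Oak
Oak: Hollow=6 ⇒ Hollow
NN route Vale → Thorn → Spruce → North → Oak → Hollow → Vale costs 92.
Optimal: Vale → North → Oak → Hollow → Spruce → Thorn → Vale costs 82 (by enumerating all 60 distinct tours).
Excess = 92 − 82 = 10.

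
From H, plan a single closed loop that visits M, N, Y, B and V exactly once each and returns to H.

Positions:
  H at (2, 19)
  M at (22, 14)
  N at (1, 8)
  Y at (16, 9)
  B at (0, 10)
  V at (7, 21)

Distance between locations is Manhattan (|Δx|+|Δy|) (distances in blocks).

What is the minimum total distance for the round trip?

There are 60 distinct closed tours to check (reversals are equivalent).
H-M-N-Y-B-V-H: 25+27+16+17+18+7 = 110
H-M-N-Y-V-B-H: 25+27+16+21+18+11 = 118
H-M-N-B-Y-V-H: 25+27+3+17+21+7 = 100
H-M-N-B-V-Y-H: 25+27+3+18+21+24 = 118
H-M-N-V-Y-B-H: 25+27+19+21+17+11 = 120
H-M-N-V-B-Y-H: 25+27+19+18+17+24 = 130
H-M-Y-N-B-V-H: 25+11+16+3+18+7 = 80
H-M-Y-N-V-B-H: 25+11+16+19+18+11 = 100
H-M-Y-B-N-V-H: 25+11+17+3+19+7 = 82
H-M-Y-B-V-N-H: 25+11+17+18+19+12 = 102
H-M-Y-V-N-B-H: 25+11+21+19+3+11 = 90
H-M-Y-V-B-N-H: 25+11+21+18+3+12 = 90
H-M-B-N-Y-V-H: 25+26+3+16+21+7 = 98
H-M-B-N-V-Y-H: 25+26+3+19+21+24 = 118
… (46 more)
H-B-N-Y-M-V-H: 11+3+16+11+22+7 = 70  ← best
The minimum is 70.
One optimal route: H → B → N → Y → M → V → H (or its reverse).

70 blocks — the shortest possible round trip.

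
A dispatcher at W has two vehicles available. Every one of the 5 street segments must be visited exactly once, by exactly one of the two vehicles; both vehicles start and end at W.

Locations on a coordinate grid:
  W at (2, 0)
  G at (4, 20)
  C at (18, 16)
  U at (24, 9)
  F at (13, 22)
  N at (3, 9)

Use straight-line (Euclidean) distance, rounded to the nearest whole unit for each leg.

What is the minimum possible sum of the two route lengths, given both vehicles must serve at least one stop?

Check every non-empty split of the stops between the two vehicles; for each half take its own optimal tour:
  {G} + {C, U, F, N}: 40 + 66 = 106
  {C} + {G, U, F, N}: 46 + 70 = 116
  {G, C} + {U, F, N}: 58 + 66 = 124
  {U} + {G, C, F, N}: 48 + 60 = 108
  {G, U} + {C, F, N}: 67 + 56 = 123
  {C, U} + {G, F, N}: 56 + 54 = 110
  … (15 splits in total)
  {G, C, U, F} + {N}: 70 + 18 = 88  ← best
Best: vehicle 1 W → G → F → C → U → W = 70; vehicle 2 W → N → W = 18; combined 88.

88 — the smallest possible combined total.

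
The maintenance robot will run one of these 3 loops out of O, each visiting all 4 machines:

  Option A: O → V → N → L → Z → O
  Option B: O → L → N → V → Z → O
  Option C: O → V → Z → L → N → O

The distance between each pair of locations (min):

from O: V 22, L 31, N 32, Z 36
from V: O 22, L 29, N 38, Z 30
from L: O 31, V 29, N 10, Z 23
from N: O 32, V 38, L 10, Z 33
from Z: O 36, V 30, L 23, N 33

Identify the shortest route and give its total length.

117 min — Option C is the shortest.

Option A: 22 + 38 + 10 + 23 + 36 = 129
Option B: 31 + 10 + 38 + 30 + 36 = 145
Option C: 22 + 30 + 23 + 10 + 32 = 117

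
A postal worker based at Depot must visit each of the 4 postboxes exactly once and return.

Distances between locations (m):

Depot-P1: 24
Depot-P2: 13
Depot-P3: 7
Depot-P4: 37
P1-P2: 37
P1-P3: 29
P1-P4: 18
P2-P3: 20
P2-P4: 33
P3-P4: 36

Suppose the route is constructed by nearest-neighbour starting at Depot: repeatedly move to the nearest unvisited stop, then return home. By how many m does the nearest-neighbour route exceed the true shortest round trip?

Excess over optimum: 2 m.

Depot: P3=7, P2=13, P1=24, P4=37 ⇒ P3
P3: P2=20, P1=29, P4=36 ⇒ P2
P2: P4=33, P1=37 ⇒ P4
P4: P1=18 ⇒ P1
NN route Depot → P3 → P2 → P4 → P1 → Depot costs 102.
Optimal: Depot → P2 → P4 → P1 → P3 → Depot costs 100 (by enumerating all 12 distinct tours).
Excess = 102 − 100 = 2.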